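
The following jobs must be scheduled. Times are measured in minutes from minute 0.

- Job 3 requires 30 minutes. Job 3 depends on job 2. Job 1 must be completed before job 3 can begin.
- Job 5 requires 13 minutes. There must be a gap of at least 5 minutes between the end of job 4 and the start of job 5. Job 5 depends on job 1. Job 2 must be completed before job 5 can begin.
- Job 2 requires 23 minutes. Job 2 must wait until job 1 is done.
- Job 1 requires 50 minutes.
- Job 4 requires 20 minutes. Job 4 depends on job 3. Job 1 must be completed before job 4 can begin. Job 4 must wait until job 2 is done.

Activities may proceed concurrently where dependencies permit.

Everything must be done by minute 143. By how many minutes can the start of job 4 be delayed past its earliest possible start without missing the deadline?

2

Job 1 has no prerequisites, so it starts at minute 0 and finishes at minute 50.
After job 1 (finishes minute 50), job 2 can start at minute 50 and finishes at minute 73.
Job 3 needs all of job 2 (finishes minute 73); job 1 (finishes minute 50). That puts its earliest start at minute 73; it finishes at 73 + 30 = minute 103.
Job 4 has to wait for job 3 (finishes minute 103); job 1 (finishes minute 50); job 2 (finishes minute 73). The latest of these is minute 103, so job 4 runs minute 103 to 103 + 20 = minute 123.

Working backward from the deadline:
To finish by minute 143, job 5 (duration 13) must start no later than minute 130.
Job 4 has to be done before job 5 (must start by minute 130, minus 5-minute gap → minute 125). That means finishing by minute 125, i.e. starting by 125 − 20 = minute 105.
So job 4 can start as early as minute 103 and as late as minute 105, giving 105 − 103 = 2 minutes of slack.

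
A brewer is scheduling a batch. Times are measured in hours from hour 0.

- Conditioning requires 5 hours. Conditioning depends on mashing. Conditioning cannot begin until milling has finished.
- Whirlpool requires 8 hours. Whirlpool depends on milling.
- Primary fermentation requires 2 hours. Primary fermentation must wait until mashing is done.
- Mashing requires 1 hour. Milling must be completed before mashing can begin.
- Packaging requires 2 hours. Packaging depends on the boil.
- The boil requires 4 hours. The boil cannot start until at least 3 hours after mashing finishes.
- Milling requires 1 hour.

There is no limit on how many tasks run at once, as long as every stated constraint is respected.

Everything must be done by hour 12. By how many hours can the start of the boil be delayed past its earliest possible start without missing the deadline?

Milling has no prerequisites, so it starts at hour 0 and finishes at hour 1.
Mashing cannot begin until milling (finishes hour 1). It runs from hour 1 to 1 + 1 = hour 2.
The boil waits on mashing (finishes hour 2, plus 3-hour gap → hour 5), so it starts at hour 5 and finishes at 5 + 4 = hour 9.

Working backward from the deadline:
Nothing follows packaging; the deadline of hour 12 is its only limit. It must start by 12 − 2 = hour 10.
The boil must finish before packaging (must start by hour 10). With a 4-hour duration, the boil must start by 10 − 4 = hour 6.
So the boil can start as early as hour 5 and as late as hour 6, giving 6 − 5 = 1 hour of slack.

1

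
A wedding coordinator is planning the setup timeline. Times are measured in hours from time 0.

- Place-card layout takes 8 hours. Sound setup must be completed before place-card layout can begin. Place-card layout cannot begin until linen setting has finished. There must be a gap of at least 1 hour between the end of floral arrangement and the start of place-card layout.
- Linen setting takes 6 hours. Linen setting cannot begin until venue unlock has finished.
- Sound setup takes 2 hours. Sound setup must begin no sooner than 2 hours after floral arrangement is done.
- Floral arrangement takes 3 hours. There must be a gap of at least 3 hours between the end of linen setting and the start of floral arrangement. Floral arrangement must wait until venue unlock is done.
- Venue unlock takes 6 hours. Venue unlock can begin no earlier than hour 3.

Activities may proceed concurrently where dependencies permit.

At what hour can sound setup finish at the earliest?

After its own release at hour 3, venue unlock can start at hour 3 and finishes at hour 9.
Linen setting waits on venue unlock (finishes hour 9), so it starts at hour 9 and finishes at 9 + 6 = hour 15.
Floral arrangement needs all of linen setting (finishes hour 15, plus 3-hour gap → hour 18); venue unlock (finishes hour 9). That puts its earliest start at hour 18; it finishes at 18 + 3 = hour 21.
Sound setup cannot begin until floral arrangement (finishes hour 21, plus 2-hour gap → hour 23). It runs from hour 23 to 23 + 2 = hour 25.

25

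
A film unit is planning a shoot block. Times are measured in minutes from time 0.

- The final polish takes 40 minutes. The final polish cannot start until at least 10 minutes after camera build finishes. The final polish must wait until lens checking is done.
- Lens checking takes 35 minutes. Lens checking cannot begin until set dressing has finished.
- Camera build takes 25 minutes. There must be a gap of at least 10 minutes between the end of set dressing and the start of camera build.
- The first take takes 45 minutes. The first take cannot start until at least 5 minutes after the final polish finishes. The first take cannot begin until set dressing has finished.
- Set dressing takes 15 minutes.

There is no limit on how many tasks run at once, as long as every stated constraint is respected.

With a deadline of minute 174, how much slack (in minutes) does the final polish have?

24

Set dressing can start immediately at minute 0; it finishes at minute 15.
Lens checking cannot begin until set dressing (finishes minute 15). It runs from minute 15 to 15 + 35 = minute 50.
Camera build cannot begin until set dressing (finishes minute 15, plus 10-minute gap → minute 25). It runs from minute 25 to 25 + 25 = minute 50.
For the final polish: camera build (finishes minute 50, plus 10-minute gap → minute 60); lens checking (finishes minute 50). Taking the maximum gives a start of minute 60, and it finishes at 60 + 40 = minute 100.

Working backward from the deadline:
The first take has no dependents, so it just needs to finish by minute 174. Starting by 174 − 45 = minute 129 achieves that.
The final polish must finish before the first take (must start by minute 129, minus 5-minute gap → minute 124). With a 40-minute duration, the final polish must start by 124 − 40 = minute 84.
So the final polish can start as early as minute 60 and as late as minute 84, giving 84 − 60 = 24 minutes of slack.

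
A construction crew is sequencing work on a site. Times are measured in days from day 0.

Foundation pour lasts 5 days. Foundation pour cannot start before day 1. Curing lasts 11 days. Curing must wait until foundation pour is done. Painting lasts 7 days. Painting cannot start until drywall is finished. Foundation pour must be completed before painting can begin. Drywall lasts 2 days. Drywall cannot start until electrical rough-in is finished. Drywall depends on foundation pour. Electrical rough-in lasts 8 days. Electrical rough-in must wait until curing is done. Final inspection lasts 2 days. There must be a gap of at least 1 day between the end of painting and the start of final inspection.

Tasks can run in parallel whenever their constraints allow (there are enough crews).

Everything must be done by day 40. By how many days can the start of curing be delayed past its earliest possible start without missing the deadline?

3

Foundation pour waits on its own release at day 1, so it starts at day 1 and finishes at 1 + 5 = day 6.
After foundation pour (finishes day 6), curing can start at day 6 and finishes at day 17.

Working backward from the deadline:
Nothing follows final inspection; the deadline of day 40 is its only limit. It must start by 40 − 2 = day 38.
Since final inspection (must start by day 38, minus 1-day gap → day 37) depends on it, painting must finish by day 37. Backing off its 7-day duration gives a latest start of day 30.
Drywall must finish before painting (must start by day 30). With a 2-day duration, drywall must start by 30 − 2 = day 28.
Electrical rough-in feeds into drywall (must start by day 28); so electrical rough-in must finish by day 28 and therefore start by day 20.
Since electrical rough-in (must start by day 20) depends on it, curing must finish by day 20. Backing off its 11-day duration gives a latest start of day 9.
So curing can start as early as day 6 and as late as day 9, giving 9 − 6 = 3 days of slack.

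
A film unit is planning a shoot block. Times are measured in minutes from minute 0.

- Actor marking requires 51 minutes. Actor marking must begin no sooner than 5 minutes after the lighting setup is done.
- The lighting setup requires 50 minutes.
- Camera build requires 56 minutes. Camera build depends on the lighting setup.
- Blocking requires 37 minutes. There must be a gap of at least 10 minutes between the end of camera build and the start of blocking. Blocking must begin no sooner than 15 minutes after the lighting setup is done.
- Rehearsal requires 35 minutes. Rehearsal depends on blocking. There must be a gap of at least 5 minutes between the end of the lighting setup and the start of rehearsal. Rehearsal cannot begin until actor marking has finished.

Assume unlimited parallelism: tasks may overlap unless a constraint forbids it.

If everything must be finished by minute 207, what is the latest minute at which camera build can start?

69

Rehearsal must finish by minute 207; it takes 35 minutes, so it must start by 207 − 35 = minute 172.
Blocking feeds into rehearsal (must start by minute 172); so blocking must finish by minute 172 and therefore start by minute 135.
Since blocking (must start by minute 135, minus 10-minute gap → minute 125) depends on it, camera build must finish by minute 125. Backing off its 56-minute duration gives a latest start of minute 69.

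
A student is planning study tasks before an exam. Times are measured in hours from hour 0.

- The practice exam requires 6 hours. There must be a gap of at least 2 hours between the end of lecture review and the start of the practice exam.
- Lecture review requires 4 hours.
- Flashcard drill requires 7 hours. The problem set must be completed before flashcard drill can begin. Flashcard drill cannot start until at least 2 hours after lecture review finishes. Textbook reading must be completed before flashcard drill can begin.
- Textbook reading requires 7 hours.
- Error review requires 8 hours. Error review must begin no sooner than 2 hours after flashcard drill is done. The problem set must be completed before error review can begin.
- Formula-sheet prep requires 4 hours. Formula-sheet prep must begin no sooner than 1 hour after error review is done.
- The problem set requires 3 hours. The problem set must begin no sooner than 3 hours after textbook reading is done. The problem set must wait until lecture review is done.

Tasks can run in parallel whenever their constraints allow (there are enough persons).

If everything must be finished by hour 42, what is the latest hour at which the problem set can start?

Nothing follows formula-sheet prep; the deadline of hour 42 is its only limit. It must start by 42 − 4 = hour 38.
Error review feeds into formula-sheet prep (must start by hour 38, minus 1-hour gap → hour 37); so error review must finish by hour 37 and therefore start by hour 29.
Flashcard drill must finish before error review (must start by hour 29, minus 2-hour gap → hour 27). With a 7-hour duration, flashcard drill must start by 27 − 7 = hour 20.
For the problem set: flashcard drill (must start by hour 20); error review (must start by hour 29). The most restrictive is hour 20; with a 3-hour duration, the problem set must start by hour 17.

17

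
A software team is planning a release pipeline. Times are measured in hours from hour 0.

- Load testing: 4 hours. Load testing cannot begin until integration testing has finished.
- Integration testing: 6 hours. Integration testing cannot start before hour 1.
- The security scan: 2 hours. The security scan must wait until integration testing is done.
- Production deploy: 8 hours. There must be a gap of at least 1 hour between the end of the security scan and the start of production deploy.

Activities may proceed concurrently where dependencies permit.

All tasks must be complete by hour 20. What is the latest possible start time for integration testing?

3

To finish by hour 20, production deploy (duration 8) must start no later than hour 12.
The security scan feeds into production deploy (must start by hour 12, minus 1-hour gap → hour 11); so the security scan must finish by hour 11 and therefore start by hour 9.
Load testing has no dependents, so it just needs to finish by hour 20. Starting by 20 − 4 = hour 16 achieves that.
Integration testing must finish in time for the security scan (must start by hour 9); load testing (must start by hour 16). The tightest is hour 9, so integration testing must start by 9 − 6 = hour 3.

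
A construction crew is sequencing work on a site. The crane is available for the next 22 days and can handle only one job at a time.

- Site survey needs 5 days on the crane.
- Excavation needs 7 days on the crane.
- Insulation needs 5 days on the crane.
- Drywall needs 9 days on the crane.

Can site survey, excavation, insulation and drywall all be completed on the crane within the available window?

Running back to back, the jobs need 5 + 7 + 5 + 9 = 26 days on the crane.
Since 26 > 22, they cannot all fit.

No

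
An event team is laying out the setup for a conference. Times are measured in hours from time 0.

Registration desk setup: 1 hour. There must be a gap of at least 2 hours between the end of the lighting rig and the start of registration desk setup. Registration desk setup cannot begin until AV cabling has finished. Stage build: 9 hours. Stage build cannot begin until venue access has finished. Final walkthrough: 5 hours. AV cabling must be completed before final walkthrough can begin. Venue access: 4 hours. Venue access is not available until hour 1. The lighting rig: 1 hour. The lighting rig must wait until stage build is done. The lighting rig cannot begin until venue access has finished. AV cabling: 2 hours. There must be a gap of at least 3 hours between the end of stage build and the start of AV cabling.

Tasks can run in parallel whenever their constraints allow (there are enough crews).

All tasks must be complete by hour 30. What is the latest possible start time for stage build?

11

Registration desk setup must finish by hour 30; it takes 1 hour, so it must start by 30 − 1 = hour 29.
The lighting rig feeds into registration desk setup (must start by hour 29, minus 2-hour gap → hour 27); so the lighting rig must finish by hour 27 and therefore start by hour 26.
Final walkthrough must finish by hour 30; it takes 5 hours, so it must start by 30 − 5 = hour 25.
AV cabling has several dependents: registration desk setup (must start by hour 29); final walkthrough (must start by hour 25). The earliest of those limits is hour 25, so AV cabling must start by 25 − 2 = hour 23.
Stage build feeds the lighting rig (must start by hour 26); AV cabling (must start by hour 23, minus 3-hour gap → hour 20). Taking the minimum, stage build must finish by hour 20 and start by 20 − 9 = hour 11.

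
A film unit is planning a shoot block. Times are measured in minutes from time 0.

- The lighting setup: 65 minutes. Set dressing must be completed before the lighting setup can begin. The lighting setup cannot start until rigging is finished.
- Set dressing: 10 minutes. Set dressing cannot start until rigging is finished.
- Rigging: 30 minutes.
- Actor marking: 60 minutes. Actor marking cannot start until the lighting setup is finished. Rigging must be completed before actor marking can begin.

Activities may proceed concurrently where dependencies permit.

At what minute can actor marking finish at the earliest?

165

Rigging can start immediately at minute 0; it finishes at minute 30.
After rigging (finishes minute 30), set dressing can start at minute 30 and finishes at minute 40.
For the lighting setup: set dressing (finishes minute 40); rigging (finishes minute 30). Taking the maximum gives a start of minute 40, and it finishes at 40 + 65 = minute 105.
Actor marking needs all of the lighting setup (finishes minute 105); rigging (finishes minute 30). That puts its earliest start at minute 105; it finishes at 105 + 60 = minute 165.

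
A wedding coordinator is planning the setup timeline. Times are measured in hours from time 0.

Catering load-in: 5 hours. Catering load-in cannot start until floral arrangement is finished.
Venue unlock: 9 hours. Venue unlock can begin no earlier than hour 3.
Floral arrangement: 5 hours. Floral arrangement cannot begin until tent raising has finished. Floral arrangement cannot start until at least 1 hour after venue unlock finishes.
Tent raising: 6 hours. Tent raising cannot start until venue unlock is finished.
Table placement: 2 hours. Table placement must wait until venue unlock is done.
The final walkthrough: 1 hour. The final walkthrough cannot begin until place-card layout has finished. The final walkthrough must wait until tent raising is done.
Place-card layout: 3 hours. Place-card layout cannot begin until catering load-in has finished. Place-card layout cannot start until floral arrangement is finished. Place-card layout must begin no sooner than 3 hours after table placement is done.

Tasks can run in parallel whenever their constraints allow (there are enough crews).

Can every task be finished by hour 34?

Venue unlock cannot begin until its own release at hour 3. It runs from hour 3 to 3 + 9 = hour 12.
Table placement waits on venue unlock (finishes hour 12), so it starts at hour 12 and finishes at 12 + 2 = hour 14.
After venue unlock (finishes hour 12), tent raising can start at hour 12 and finishes at hour 18.
Floral arrangement cannot start until tent raising (finishes hour 18); venue unlock (finishes hour 12, plus 1-hour gap → hour 13). The controlling bound is hour 18, so floral arrangement finishes at 18 + 5 = hour 23.
After floral arrangement (finishes hour 23), catering load-in can start at hour 23 and finishes at hour 28.
Place-card layout needs all of catering load-in (finishes hour 28); floral arrangement (finishes hour 23); table placement (finishes hour 14, plus 3-hour gap → hour 17). That puts its earliest start at hour 28; it finishes at 28 + 3 = hour 31.
The final walkthrough has to wait for place-card layout (finishes hour 31); tent raising (finishes hour 18). The latest of these is hour 31, so the final walkthrough runs hour 31 to 31 + 1 = hour 32.
Every task is finished by hour 32, which is no later than the deadline of 34, so the schedule is feasible.

Yes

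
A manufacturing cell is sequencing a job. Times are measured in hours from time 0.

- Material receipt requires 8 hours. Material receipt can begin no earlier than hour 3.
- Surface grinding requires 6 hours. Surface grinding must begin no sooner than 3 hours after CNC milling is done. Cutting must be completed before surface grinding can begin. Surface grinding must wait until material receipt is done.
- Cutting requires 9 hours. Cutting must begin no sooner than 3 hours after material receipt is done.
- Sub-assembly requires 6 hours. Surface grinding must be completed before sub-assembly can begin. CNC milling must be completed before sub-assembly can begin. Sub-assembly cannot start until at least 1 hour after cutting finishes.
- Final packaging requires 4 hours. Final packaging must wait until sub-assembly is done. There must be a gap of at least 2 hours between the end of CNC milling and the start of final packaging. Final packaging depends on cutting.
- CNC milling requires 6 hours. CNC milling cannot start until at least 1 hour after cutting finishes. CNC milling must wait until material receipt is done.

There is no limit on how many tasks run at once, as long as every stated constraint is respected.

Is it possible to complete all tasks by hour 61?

After its own release at hour 3, material receipt can start at hour 3 and finishes at hour 11.
After material receipt (finishes hour 11, plus 3-hour gap → hour 14), cutting can start at hour 14 and finishes at hour 23.
CNC milling needs all of cutting (finishes hour 23, plus 1-hour gap → hour 24); material receipt (finishes hour 11). That puts its earliest start at hour 24; it finishes at 24 + 6 = hour 30.
Surface grinding has to wait for CNC milling (finishes hour 30, plus 3-hour gap → hour 33); cutting (finishes hour 23); material receipt (finishes hour 11). The latest of these is hour 33, so surface grinding runs hour 33 to 33 + 6 = hour 39.
Sub-assembly cannot start until surface grinding (finishes hour 39); CNC milling (finishes hour 30); cutting (finishes hour 23, plus 1-hour gap → hour 24). The controlling bound is hour 39, so sub-assembly finishes at 39 + 6 = hour 45.
Final packaging cannot start until sub-assembly (finishes hour 45); CNC milling (finishes hour 30, plus 2-hour gap → hour 32); cutting (finishes hour 23). The controlling bound is hour 45, so final packaging finishes at 45 + 4 = hour 49.
Every task is finished by hour 49, which is no later than the deadline of 61, so the schedule is feasible.

Yes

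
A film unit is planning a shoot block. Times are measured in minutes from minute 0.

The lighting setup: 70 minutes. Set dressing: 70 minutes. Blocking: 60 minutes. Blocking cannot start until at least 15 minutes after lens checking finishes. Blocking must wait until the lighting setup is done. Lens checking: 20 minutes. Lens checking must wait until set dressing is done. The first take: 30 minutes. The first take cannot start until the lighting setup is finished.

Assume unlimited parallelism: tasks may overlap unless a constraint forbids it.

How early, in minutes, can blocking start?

105

The lighting setup has no prerequisites, so it starts at minute 0 and finishes at minute 70.
Set dressing can start immediately at minute 0; it finishes at minute 70.
After set dressing (finishes minute 70), lens checking can start at minute 70 and finishes at minute 90.
Blocking waits on lens checking (finishes minute 90, plus 15-minute gap → minute 105); the lighting setup (finishes minute 70). The latest of these is minute 105, which is the earliest blocking can start.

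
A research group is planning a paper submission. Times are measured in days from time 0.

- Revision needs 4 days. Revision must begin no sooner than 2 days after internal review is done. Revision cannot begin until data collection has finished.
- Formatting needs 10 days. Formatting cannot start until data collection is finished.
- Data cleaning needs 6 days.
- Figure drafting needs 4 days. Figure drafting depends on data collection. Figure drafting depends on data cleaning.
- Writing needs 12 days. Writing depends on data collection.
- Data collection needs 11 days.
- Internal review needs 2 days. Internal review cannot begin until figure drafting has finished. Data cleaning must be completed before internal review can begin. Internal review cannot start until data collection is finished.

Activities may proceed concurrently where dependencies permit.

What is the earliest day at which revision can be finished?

Nothing blocks data cleaning, so it runs from day 0 to day 6.
Data collection can start immediately at day 0; it finishes at day 11.
Figure drafting has to wait for data collection (finishes day 11); data cleaning (finishes day 6). The latest of these is day 11, so figure drafting runs day 11 to 11 + 4 = day 15.
Internal review has to wait for figure drafting (finishes day 15); data cleaning (finishes day 6); data collection (finishes day 11). The latest of these is day 15, so internal review runs day 15 to 15 + 2 = day 17.
Revision needs all of internal review (finishes day 17, plus 2-day gap → day 19); data collection (finishes day 11). That puts its earliest start at day 19; it finishes at 19 + 4 = day 23.

23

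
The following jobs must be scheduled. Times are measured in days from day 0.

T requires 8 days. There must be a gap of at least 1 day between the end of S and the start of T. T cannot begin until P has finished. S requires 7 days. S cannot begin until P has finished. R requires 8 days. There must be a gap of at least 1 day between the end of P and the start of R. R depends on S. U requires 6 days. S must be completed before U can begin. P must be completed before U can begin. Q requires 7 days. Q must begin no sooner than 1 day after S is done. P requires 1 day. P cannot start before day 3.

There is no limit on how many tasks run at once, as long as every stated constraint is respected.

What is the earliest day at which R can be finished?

P cannot begin until its own release at day 3. It runs from day 3 to 3 + 1 = day 4.
S cannot begin until P (finishes day 4). It runs from day 4 to 4 + 7 = day 11.
R has to wait for P (finishes day 4, plus 1-day gap → day 5); S (finishes day 11). The latest of these is day 11, so R runs day 11 to 11 + 8 = day 19.

19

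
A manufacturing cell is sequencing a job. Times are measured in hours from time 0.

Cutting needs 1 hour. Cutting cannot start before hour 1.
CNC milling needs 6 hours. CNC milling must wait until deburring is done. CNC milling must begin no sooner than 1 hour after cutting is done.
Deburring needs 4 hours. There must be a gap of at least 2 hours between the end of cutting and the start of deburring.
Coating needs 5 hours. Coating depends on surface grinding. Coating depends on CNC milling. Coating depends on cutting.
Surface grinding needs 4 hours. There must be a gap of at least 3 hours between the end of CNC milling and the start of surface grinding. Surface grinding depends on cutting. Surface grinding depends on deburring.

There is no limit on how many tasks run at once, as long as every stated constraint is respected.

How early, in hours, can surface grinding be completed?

After its own release at hour 1, cutting can start at hour 1 and finishes at hour 2.
Deburring waits on cutting (finishes hour 2, plus 2-hour gap → hour 4), so it starts at hour 4 and finishes at 4 + 4 = hour 8.
CNC milling needs all of deburring (finishes hour 8); cutting (finishes hour 2, plus 1-hour gap → hour 3). That puts its earliest start at hour 8; it finishes at 8 + 6 = hour 14.
Surface grinding cannot start until CNC milling (finishes hour 14, plus 3-hour gap → hour 17); cutting (finishes hour 2); deburring (finishes hour 8). The controlling bound is hour 17, so surface grinding finishes at 17 + 4 = hour 21.

21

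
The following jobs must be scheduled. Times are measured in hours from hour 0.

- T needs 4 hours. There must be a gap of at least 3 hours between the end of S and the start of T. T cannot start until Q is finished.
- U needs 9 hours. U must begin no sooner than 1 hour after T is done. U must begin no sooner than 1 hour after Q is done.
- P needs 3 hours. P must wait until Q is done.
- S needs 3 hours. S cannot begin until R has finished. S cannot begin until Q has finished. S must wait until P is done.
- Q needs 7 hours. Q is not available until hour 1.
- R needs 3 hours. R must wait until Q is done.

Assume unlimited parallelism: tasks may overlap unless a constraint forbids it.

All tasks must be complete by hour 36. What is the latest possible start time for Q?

6

U has no dependents, so it just needs to finish by hour 36. Starting by 36 − 9 = hour 27 achieves that.
T feeds into U (must start by hour 27, minus 1-hour gap → hour 26); so T must finish by hour 26 and therefore start by hour 22.
S must finish before T (must start by hour 22, minus 3-hour gap → hour 19). With a 3-hour duration, S must start by 19 − 3 = hour 16.
P must finish before S (must start by hour 16). With a 3-hour duration, P must start by 16 − 3 = hour 13.
R has to be done before S (must start by hour 16). That means finishing by hour 16, i.e. starting by 16 − 3 = hour 13.
Q must finish in time for P (must start by hour 13); R (must start by hour 13); S (must start by hour 16); T (must start by hour 22); U (must start by hour 27, minus 1-hour gap → hour 26). The tightest is hour 13, so Q must start by 13 − 7 = hour 6.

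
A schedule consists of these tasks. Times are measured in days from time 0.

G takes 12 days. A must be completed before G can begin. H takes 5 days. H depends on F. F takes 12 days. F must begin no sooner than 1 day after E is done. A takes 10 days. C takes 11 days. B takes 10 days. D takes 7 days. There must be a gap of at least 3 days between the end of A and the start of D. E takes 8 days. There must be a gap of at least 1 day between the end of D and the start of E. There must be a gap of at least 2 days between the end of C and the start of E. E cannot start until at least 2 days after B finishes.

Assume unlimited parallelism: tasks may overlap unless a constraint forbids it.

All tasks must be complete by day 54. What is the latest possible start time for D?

20

H has no dependents, so it just needs to finish by day 54. Starting by 54 − 5 = day 49 achieves that.
F must finish before H (must start by day 49). With a 12-day duration, F must start by 49 − 12 = day 37.
E has to be done before F (must start by day 37, minus 1-day gap → day 36). That means finishing by day 36, i.e. starting by 36 − 8 = day 28.
D must finish before E (must start by day 28, minus 1-day gap → day 27). With a 7-day duration, D must start by 27 − 7 = day 20.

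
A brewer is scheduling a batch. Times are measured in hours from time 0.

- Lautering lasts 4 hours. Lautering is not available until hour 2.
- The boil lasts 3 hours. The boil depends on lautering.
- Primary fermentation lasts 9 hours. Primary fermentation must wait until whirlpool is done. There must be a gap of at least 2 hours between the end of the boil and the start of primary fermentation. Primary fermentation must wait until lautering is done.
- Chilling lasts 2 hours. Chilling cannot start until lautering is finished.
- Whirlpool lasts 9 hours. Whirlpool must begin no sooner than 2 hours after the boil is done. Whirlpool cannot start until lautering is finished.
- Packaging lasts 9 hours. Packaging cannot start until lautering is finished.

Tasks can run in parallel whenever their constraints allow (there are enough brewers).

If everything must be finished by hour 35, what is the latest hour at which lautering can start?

8

To finish by hour 35, primary fermentation (duration 9) must start no later than hour 26.
Whirlpool must finish before primary fermentation (must start by hour 26). With a 9-hour duration, whirlpool must start by 26 − 9 = hour 17.
The boil has several dependents: whirlpool (must start by hour 17, minus 2-hour gap → hour 15); primary fermentation (must start by hour 26, minus 2-hour gap → hour 24). The earliest of those limits is hour 15, so the boil must start by 15 − 3 = hour 12.
Chilling must finish by hour 35; it takes 2 hours, so it must start by 35 − 2 = hour 33.
Packaging has no dependents, so it just needs to finish by hour 35. Starting by 35 − 9 = hour 26 achieves that.
Lautering has several dependents: the boil (must start by hour 12); whirlpool (must start by hour 17); chilling (must start by hour 33); primary fermentation (must start by hour 26); packaging (must start by hour 26). The earliest of those limits is hour 12, so lautering must start by 12 − 4 = hour 8.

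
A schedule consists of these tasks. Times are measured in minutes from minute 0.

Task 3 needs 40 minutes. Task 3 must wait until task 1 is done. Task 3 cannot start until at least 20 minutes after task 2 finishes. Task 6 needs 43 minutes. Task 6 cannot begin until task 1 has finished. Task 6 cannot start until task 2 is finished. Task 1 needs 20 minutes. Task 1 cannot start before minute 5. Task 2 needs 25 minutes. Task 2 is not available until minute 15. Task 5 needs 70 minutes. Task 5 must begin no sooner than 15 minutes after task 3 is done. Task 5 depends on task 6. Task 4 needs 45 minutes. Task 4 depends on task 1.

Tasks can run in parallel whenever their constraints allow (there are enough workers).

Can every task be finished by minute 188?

After its own release at minute 15, task 2 can start at minute 15 and finishes at minute 40.
Task 1 waits on its own release at minute 5, so it starts at minute 5 and finishes at 5 + 20 = minute 25.
For task 6: task 1 (finishes minute 25); task 2 (finishes minute 40). Taking the maximum gives a start of minute 40, and it finishes at 40 + 43 = minute 83.
Task 4 waits on task 1 (finishes minute 25), so it starts at minute 25 and finishes at 25 + 45 = minute 70.
Task 3 has to wait for task 1 (finishes minute 25); task 2 (finishes minute 40, plus 20-minute gap → minute 60). The latest of these is minute 60, so task 3 runs minute 60 to 60 + 40 = minute 100.
Task 5 has to wait for task 3 (finishes minute 100, plus 15-minute gap → minute 115); task 6 (finishes minute 83). The latest of these is minute 115, so task 5 runs minute 115 to 115 + 70 = minute 185.
Every task is finished by minute 185, which is no later than the deadline of 188, so the schedule is feasible.

Yes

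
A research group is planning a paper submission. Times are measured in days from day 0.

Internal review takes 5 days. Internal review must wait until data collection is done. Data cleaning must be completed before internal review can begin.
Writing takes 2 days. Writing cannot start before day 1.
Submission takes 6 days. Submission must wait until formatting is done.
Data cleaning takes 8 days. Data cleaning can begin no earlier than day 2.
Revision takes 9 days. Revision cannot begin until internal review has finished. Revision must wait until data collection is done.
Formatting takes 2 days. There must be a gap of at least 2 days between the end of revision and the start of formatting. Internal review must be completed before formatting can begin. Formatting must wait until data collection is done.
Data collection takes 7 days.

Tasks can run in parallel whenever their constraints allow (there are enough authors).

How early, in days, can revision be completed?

24

After its own release at day 2, data cleaning can start at day 2 and finishes at day 10.
Data collection has no prerequisites, so it starts at day 0 and finishes at day 7.
Internal review needs all of data collection (finishes day 7); data cleaning (finishes day 10). That puts its earliest start at day 10; it finishes at 10 + 5 = day 15.
For revision: internal review (finishes day 15); data collection (finishes day 7). Taking the maximum gives a start of day 15, and it finishes at 15 + 9 = day 24.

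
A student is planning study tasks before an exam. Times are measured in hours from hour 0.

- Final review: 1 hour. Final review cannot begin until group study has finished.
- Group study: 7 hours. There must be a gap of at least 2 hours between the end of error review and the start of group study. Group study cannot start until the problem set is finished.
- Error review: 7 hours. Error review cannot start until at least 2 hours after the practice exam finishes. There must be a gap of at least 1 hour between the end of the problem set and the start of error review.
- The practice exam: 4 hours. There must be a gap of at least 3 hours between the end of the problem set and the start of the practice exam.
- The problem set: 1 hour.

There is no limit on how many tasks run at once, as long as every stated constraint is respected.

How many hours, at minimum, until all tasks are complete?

27

Nothing blocks the problem set, so it runs from hour 0 to hour 1.
The practice exam cannot begin until the problem set (finishes hour 1, plus 3-hour gap → hour 4). It runs from hour 4 to 4 + 4 = hour 8.
Error review has to wait for the practice exam (finishes hour 8, plus 2-hour gap → hour 10); the problem set (finishes hour 1, plus 1-hour gap → hour 2). The latest of these is hour 10, so error review runs hour 10 to 10 + 7 = hour 17.
Group study needs all of error review (finishes hour 17, plus 2-hour gap → hour 19); the problem set (finishes hour 1). That puts its earliest start at hour 19; it finishes at 19 + 7 = hour 26.
After group study (finishes hour 26), final review can start at hour 26 and finishes at hour 27.
All tasks are finished once the last one completes. Finish times: The problem set at 1, The practice exam at 8, Error review at 17, Group study at 26, Final review at 27. The latest is hour 27.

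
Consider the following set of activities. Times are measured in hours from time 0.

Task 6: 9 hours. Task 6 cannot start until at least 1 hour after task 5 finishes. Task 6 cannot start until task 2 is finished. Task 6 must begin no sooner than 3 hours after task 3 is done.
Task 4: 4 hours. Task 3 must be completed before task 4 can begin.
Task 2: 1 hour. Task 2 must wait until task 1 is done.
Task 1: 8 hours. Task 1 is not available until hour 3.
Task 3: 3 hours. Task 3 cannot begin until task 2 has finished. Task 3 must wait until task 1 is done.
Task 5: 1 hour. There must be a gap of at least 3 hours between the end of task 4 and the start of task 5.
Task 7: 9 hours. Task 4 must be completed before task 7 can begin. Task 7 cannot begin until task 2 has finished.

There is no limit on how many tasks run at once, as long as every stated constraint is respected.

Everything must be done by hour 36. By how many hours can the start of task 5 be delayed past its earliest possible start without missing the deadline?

Task 1 cannot begin until its own release at hour 3. It runs from hour 3 to 3 + 8 = hour 11.
Task 2 waits on task 1 (finishes hour 11), so it starts at hour 11 and finishes at 11 + 1 = hour 12.
Task 3 has to wait for task 2 (finishes hour 12); task 1 (finishes hour 11). The latest of these is hour 12, so task 3 runs hour 12 to 12 + 3 = hour 15.
Task 4 cannot begin until task 3 (finishes hour 15). It runs from hour 15 to 15 + 4 = hour 19.
Task 5 waits on task 4 (finishes hour 19, plus 3-hour gap → hour 22), so it starts at hour 22 and finishes at 22 + 1 = hour 23.

Working backward from the deadline:
Nothing follows task 6; the deadline of hour 36 is its only limit. It must start by 36 − 9 = hour 27.
Task 5 feeds into task 6 (must start by hour 27, minus 1-hour gap → hour 26); so task 5 must finish by hour 26 and therefore start by hour 25.
So task 5 can start as early as hour 22 and as late as hour 25, giving 25 − 22 = 3 hours of slack.

3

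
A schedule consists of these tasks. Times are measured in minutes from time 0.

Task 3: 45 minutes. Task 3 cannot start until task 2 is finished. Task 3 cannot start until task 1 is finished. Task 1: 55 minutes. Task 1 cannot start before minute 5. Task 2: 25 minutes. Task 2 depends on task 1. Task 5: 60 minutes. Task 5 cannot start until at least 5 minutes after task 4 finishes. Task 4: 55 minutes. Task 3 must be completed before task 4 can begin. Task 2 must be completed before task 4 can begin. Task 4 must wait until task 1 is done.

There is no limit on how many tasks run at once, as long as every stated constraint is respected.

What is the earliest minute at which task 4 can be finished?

Task 1 waits on its own release at minute 5, so it starts at minute 5 and finishes at 5 + 55 = minute 60.
Task 2 waits on task 1 (finishes minute 60), so it starts at minute 60 and finishes at 60 + 25 = minute 85.
For task 3: task 2 (finishes minute 85); task 1 (finishes minute 60). Taking the maximum gives a start of minute 85, and it finishes at 85 + 45 = minute 130.
For task 4: task 3 (finishes minute 130); task 2 (finishes minute 85); task 1 (finishes minute 60). Taking the maximum gives a start of minute 130, and it finishes at 130 + 55 = minute 185.

185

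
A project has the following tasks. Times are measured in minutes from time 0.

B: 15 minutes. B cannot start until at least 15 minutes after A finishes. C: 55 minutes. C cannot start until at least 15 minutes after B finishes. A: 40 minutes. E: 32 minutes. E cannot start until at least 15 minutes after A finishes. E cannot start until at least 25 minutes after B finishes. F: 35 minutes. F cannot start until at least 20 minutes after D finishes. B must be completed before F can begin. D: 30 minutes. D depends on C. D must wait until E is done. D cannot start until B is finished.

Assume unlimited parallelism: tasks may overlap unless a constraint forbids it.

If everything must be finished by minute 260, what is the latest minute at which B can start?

F has no dependents, so it just needs to finish by minute 260. Starting by 260 − 35 = minute 225 achieves that.
D has to be done before F (must start by minute 225, minus 20-minute gap → minute 205). That means finishing by minute 205, i.e. starting by 205 − 30 = minute 175.
C has to be done before D (must start by minute 175). That means finishing by minute 175, i.e. starting by 175 − 55 = minute 120.
E feeds into D (must start by minute 175); so E must finish by minute 175 and therefore start by minute 143.
B feeds C (must start by minute 120, minus 15-minute gap → minute 105); D (must start by minute 175); E (must start by minute 143, minus 25-minute gap → minute 118); F (must start by minute 225). Taking the minimum, B must finish by minute 105 and start by 105 − 15 = minute 90.

90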